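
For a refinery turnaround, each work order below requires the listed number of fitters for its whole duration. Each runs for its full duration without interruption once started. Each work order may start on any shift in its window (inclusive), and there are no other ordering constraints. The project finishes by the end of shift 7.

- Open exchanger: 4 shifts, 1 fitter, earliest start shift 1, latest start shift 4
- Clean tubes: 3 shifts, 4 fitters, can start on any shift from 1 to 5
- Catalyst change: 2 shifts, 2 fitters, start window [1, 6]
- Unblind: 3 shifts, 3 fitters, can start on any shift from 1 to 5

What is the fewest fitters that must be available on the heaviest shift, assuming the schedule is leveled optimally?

Early-start (Open exchanger@1, Clean tubes@1, Catalyst change@1, Unblind@1) gives peak 10: s1:10  s2:10  s3:8  s4:1  s5:0  s6:0  s7:0.
Shift Catalyst change→4, Unblind→5.
Schedule Open exchanger@1, Clean tubes@1, Catalyst change@4, Unblind@5: s1:5  s2:5  s3:5  s4:3  s5:5  s6:3  s7:3 — peak 5.
Total fitter-shifts = 29 over 7 shifts ⇒ peak ≥ ⌈29/7⌉ = 5, so 5 is optimal.

5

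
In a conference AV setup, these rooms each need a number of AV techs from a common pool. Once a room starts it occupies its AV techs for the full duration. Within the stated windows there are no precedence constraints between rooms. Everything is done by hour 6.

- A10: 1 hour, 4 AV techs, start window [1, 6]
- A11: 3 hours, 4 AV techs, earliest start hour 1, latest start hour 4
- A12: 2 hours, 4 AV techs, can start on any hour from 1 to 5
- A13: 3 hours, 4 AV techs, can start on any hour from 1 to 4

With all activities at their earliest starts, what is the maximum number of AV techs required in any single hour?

16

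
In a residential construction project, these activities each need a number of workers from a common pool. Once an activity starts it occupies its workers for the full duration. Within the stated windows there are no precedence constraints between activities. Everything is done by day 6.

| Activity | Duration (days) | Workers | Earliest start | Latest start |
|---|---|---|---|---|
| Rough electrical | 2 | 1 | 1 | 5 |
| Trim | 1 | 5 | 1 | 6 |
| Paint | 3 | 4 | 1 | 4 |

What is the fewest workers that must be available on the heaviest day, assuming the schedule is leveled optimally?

5

Early-start (Rough electrical@1, Trim@1, Paint@1) gives peak 10: d1:10  d2:5  d3:4  d4:0  d5:0  d6:0.
Shift Trim→3, Paint→4.
Schedule Rough electrical@1, Trim@3, Paint@4: d1:1  d2:1  d3:5  d4:4  d5:4  d6:4 — peak 5.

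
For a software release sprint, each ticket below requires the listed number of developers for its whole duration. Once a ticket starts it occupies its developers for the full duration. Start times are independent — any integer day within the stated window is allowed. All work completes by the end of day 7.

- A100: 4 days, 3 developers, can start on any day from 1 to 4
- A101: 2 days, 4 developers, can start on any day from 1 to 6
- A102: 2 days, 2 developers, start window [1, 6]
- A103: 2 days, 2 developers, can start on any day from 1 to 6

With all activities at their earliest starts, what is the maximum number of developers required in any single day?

11

Early-start schedule: A100@1, A101@1, A102@1, A103@1.
Load per day: day 1: 11, day 2: 11, day 3: 3, day 4: 3, day 5: 0, day 6: 0, day 7: 0.
Peak is 11.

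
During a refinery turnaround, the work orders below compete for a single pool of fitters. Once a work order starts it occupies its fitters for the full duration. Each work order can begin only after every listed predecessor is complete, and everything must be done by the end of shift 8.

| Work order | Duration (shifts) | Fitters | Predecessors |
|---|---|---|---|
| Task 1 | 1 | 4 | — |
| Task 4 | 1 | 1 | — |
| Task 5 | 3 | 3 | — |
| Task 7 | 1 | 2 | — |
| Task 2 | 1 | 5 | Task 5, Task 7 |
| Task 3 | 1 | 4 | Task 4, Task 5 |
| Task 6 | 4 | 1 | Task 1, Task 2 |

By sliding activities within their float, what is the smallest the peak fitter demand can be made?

7

Early-start (Task 1@1, Task 4@1, Task 5@1, Task 7@1, Task 2@4, Task 3@4, Task 6@5) gives peak 10: s1:10  s2:3  s3:3  s4:9  s5:1  s6:1  s7:1  s8:1.
Shift Task 4→2, Task 7→2, Task 3→5.
Schedule Task 1@1, Task 4@2, Task 5@1, Task 7@2, Task 2@4, Task 3@5, Task 6@5: s1:7  s2:6  s3:3  s4:5  s5:5  s6:1  s7:1  s8:1 — peak 7.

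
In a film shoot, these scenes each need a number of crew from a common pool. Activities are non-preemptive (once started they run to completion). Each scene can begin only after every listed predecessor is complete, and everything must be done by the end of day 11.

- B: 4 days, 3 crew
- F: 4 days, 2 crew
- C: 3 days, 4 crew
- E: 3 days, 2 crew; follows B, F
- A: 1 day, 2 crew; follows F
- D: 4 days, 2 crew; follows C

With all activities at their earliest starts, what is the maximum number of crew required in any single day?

Early-start schedule: B@1, F@1, C@1, E@5, A@5, D@4.
Load per day: day 1: 9, day 2: 9, day 3: 9, day 4: 7, day 5: 6, day 6: 4, day 7: 4, day 8: 0, day 9: 0, day 10: 0, day 11: 0.
Peak is 9.

9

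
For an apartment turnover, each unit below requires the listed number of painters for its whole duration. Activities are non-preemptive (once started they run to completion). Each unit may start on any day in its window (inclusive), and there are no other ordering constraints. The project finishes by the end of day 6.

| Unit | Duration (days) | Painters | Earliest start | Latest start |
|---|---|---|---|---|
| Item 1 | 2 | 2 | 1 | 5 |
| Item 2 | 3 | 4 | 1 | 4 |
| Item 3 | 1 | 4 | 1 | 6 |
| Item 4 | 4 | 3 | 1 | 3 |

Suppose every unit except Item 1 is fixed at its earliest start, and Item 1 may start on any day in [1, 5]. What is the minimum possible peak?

11

Item 1@1: d1:13  d2:9  d3:7  d4:3  d5:0  d6:0 → peak 13
Item 1@2: d1:11  d2:9  d3:9  d4:3  d5:0  d6:0 → peak 11
Item 1@3: d1:11  d2:7  d3:9  d4:5  d5:0  d6:0 → peak 11
Item 1@4: d1:11  d2:7  d3:7  d4:5  d5:2  d6:0 → peak 11
Item 1@5: d1:11  d2:7  d3:7  d4:3  d5:2  d6:2 → peak 11
Best is Item 1@2, peak 11.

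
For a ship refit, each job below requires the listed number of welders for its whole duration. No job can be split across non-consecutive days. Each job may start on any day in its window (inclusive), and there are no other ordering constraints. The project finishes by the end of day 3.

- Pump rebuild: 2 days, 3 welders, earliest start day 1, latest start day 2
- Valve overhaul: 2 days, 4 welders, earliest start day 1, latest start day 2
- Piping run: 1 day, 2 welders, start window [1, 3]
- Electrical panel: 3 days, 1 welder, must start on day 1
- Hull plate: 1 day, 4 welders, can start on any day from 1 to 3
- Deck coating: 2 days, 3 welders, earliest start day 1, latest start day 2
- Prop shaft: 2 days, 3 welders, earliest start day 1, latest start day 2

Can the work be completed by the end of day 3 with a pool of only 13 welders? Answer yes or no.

The minimum achievable peak is 14; 13 < 14, so no feasible schedule stays within the cap.

no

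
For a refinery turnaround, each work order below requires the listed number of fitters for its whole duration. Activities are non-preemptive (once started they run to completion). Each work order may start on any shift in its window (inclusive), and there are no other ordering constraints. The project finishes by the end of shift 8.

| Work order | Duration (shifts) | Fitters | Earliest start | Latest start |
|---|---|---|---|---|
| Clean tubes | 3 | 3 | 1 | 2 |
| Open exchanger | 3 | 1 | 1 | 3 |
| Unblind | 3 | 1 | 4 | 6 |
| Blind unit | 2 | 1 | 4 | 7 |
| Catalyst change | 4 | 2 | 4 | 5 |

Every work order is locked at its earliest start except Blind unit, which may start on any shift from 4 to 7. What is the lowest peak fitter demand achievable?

4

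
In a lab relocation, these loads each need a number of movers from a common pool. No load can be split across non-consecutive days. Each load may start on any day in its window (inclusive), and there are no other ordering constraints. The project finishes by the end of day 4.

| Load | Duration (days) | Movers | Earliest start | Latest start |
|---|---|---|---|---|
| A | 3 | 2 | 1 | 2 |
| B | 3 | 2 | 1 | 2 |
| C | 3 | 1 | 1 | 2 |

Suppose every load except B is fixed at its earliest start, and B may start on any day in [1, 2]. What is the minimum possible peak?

5

B@1: d1:5  d2:5  d3:5  d4:0 → peak 5
B@2: d1:3  d2:5  d3:5  d4:2 → peak 5
Best is B@1, peak 5.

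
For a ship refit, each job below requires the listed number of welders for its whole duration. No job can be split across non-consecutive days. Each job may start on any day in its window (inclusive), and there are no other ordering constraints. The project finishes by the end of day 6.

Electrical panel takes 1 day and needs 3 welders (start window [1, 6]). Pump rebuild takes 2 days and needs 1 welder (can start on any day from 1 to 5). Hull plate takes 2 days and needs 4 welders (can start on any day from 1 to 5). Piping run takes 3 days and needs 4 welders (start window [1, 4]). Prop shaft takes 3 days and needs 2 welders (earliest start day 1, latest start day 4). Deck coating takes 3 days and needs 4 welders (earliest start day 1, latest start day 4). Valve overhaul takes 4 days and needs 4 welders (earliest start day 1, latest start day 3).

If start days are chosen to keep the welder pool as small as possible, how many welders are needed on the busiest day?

11

Early-start (Electrical panel@1, Pump rebuild@1, Hull plate@1, Piping run@1, Prop shaft@1, Deck coating@1, Valve overhaul@1) gives peak 22: d1:22  d2:19  d3:14  d4:4  d5:0  d6:0.
Shift Pump rebuild→2, Prop shaft→2, Deck coating→4, Valve overhaul→3.
Schedule Electrical panel@1, Pump rebuild@2, Hull plate@1, Piping run@1, Prop shaft@2, Deck coating@4, Valve overhaul@3: d1:11  d2:11  d3:11  d4:10  d5:8  d6:8 — peak 11.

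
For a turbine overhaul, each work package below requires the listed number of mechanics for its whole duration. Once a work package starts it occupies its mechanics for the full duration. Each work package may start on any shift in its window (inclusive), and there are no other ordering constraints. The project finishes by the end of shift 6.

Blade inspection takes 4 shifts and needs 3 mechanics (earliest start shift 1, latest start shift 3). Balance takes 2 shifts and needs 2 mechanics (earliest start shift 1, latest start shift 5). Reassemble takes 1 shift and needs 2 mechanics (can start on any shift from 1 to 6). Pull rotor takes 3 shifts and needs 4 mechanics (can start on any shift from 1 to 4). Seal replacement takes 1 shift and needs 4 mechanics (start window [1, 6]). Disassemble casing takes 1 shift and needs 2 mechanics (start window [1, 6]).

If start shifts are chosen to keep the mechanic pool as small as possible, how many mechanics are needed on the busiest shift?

7

Early-start (Blade inspection@1, Balance@1, Reassemble@1, Pull rotor@1, Seal replacement@1, Disassemble casing@1) gives peak 17: s1:17  s2:9  s3:7  s4:3  s5:0  s6:0.
Shift Pull rotor→3, Seal replacement→6, Disassemble casing→2.
Schedule Blade inspection@1, Balance@1, Reassemble@1, Pull rotor@3, Seal replacement@6, Disassemble casing@2: s1:7  s2:7  s3:7  s4:7  s5:4  s6:4 — peak 7.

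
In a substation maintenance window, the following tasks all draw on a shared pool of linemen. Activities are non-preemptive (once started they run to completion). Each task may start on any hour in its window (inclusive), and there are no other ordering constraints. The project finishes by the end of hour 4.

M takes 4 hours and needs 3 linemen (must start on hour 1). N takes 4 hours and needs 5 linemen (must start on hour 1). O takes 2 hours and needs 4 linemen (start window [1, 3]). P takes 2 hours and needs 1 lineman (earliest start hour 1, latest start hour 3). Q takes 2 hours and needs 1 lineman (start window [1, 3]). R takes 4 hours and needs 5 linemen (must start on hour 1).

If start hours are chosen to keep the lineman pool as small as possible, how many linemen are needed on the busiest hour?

Early-start (M@1, N@1, O@1, P@1, Q@1, R@1) gives peak 19: h1:19  h2:19  h3:13  h4:13.
Shift P→3, Q→3.
Schedule M@1, N@1, O@1, P@3, Q@3, R@1: h1:17  h2:17  h3:15  h4:15 — peak 17.

17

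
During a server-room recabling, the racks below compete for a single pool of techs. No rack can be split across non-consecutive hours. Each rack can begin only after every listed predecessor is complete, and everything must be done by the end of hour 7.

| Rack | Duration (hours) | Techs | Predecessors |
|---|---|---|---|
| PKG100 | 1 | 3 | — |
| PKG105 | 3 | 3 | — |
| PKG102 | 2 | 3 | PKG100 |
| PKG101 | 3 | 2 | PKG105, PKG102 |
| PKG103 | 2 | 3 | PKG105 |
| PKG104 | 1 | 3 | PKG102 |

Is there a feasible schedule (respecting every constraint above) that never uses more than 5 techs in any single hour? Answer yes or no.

The minimum achievable peak is 6; 5 < 6, so no feasible schedule stays within the cap.

no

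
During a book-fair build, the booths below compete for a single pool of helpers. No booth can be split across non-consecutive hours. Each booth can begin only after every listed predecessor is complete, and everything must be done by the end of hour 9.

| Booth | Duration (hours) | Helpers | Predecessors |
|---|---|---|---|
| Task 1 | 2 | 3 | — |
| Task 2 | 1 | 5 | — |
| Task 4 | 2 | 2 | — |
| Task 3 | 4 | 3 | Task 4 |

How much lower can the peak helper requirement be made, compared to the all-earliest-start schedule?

5

Early-start peak: h1:10  h2:5  h3:3  h4:3  h5:3  h6:3  h7:0  h8:0  h9:0 ⇒ 10.
Leveled (Task 1@1, Task 2@3, Task 4@1, Task 3@4): h1:5  h2:5  h3:5  h4:3  h5:3  h6:3  h7:3  h8:0  h9:0 ⇒ 5.
Reduction 10 − 5 = 5.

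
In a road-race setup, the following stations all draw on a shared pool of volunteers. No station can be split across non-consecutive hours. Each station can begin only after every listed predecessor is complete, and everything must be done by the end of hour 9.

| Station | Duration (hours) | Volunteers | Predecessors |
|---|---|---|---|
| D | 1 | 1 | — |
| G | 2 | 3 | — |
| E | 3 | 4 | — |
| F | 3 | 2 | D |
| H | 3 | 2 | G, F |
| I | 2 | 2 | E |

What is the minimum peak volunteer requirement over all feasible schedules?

Early-start (D@1, G@1, E@1, F@2, H@5, I@4) gives peak 9: h1:8  h2:9  h3:6  h4:4  h5:4  h6:2  h7:2  h8:0  h9:0.
Shift G→4, F→4, H→7, I→6.
Schedule D@1, G@4, E@1, F@4, H@7, I@6: h1:5  h2:4  h3:4  h4:5  h5:5  h6:4  h7:4  h8:2  h9:2 — peak 5.

5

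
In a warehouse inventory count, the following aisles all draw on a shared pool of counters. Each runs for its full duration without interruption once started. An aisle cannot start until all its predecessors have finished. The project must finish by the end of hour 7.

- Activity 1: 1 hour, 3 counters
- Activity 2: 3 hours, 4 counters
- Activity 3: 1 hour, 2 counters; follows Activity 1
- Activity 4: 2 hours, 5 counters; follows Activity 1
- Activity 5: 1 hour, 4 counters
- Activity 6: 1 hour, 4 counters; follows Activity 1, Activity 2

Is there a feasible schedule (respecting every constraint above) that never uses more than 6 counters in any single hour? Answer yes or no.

The minimum achievable peak is 7; 6 < 7, so no feasible schedule stays within the cap.

no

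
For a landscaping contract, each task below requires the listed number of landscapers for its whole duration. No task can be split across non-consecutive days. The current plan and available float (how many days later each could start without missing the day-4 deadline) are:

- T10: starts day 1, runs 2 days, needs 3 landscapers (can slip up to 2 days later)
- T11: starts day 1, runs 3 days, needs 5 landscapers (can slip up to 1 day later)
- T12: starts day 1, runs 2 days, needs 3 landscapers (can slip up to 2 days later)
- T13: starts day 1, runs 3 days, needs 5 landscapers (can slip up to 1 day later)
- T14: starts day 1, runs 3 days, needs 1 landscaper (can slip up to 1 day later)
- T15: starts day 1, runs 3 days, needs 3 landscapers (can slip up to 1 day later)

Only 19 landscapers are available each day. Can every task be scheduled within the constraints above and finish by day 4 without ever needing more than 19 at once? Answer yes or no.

Schedule T10@1, T11@1, T12@3, T13@1, T14@1, T15@1: d1:17  d2:17  d3:17  d4:3 — peak 17 ≤ 19.

yes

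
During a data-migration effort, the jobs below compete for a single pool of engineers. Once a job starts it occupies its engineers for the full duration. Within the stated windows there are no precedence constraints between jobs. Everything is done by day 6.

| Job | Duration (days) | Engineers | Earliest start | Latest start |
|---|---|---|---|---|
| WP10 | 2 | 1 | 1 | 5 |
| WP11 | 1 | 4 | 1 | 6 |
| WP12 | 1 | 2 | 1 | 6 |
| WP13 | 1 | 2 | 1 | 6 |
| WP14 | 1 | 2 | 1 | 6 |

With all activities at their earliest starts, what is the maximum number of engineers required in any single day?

Early-start schedule: WP10@1, WP11@1, WP12@1, WP13@1, WP14@1.
Load per day: day 1: 11, day 2: 1, day 3: 0, day 4: 0, day 5: 0, day 6: 0.
Peak is 11.

11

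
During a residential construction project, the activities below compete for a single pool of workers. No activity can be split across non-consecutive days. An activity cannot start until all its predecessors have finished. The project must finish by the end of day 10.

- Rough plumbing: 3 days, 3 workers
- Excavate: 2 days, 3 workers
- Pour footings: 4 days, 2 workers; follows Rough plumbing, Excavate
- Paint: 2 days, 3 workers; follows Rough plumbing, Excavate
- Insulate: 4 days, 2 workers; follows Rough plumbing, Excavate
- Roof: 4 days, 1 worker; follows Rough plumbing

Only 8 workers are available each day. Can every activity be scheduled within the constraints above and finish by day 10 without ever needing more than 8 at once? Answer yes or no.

Schedule Rough plumbing@1, Excavate@1, Pour footings@4, Paint@4, Insulate@6, Roof@4: d1:6  d2:6  d3:3  d4:6  d5:6  d6:5  d7:5  d8:2  d9:2  d10:0 — peak 6 ≤ 8.

yes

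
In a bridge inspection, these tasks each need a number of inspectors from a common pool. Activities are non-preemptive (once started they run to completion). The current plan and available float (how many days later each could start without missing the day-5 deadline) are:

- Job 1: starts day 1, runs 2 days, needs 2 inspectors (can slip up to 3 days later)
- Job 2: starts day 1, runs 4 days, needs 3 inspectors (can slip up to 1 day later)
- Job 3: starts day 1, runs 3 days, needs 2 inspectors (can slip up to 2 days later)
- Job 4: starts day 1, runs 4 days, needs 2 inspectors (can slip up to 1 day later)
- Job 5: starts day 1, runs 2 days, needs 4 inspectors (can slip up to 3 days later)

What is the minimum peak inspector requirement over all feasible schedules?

9

Early-start (Job 1@1, Job 2@1, Job 3@1, Job 4@1, Job 5@1) gives peak 13: d1:13  d2:13  d3:7  d4:5  d5:0.
Shift Job 5→4.
Schedule Job 1@1, Job 2@1, Job 3@1, Job 4@1, Job 5@4: d1:9  d2:9  d3:7  d4:9  d5:4 — peak 9.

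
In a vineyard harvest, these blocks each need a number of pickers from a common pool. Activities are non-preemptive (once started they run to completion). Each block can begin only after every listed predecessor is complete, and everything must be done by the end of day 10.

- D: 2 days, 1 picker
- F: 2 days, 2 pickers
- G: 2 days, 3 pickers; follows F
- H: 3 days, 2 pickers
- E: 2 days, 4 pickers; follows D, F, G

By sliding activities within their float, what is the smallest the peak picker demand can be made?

Early-start (D@1, F@1, G@3, H@1, E@5) gives peak 5: d1:5  d2:5  d3:5  d4:3  d5:4  d6:4  d7:0  d8:0  d9:0  d10:0.
Shift H→5, E→8.
Schedule D@1, F@1, G@3, H@5, E@8: d1:3  d2:3  d3:3  d4:3  d5:2  d6:2  d7:2  d8:4  d9:4  d10:0 — peak 4.

4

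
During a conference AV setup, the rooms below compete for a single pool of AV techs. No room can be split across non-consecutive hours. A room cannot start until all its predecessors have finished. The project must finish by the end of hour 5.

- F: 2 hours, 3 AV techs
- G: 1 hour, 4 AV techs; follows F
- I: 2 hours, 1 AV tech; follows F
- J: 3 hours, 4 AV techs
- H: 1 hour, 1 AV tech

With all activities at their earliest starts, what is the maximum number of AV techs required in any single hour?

Early-start schedule: F@1, G@3, I@3, J@1, H@1.
Load per hour: hour 1: 8, hour 2: 7, hour 3: 9, hour 4: 1, hour 5: 0.
Peak is 9.

9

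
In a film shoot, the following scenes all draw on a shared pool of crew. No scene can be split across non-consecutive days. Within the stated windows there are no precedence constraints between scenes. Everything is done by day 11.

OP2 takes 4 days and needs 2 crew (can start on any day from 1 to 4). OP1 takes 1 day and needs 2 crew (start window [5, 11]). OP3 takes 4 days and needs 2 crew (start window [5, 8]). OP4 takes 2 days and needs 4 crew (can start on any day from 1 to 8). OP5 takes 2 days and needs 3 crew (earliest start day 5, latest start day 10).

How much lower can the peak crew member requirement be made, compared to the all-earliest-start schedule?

3

Early-start peak: d1:6  d2:6  d3:2  d4:2  d5:7  d6:5  d7:2  d8:2  d9:0  d10:0  d11:0 ⇒ 7.
Leveled (OP2@3, OP1@5, OP3@6, OP4@1, OP5@10): d1:4  d2:4  d3:2  d4:2  d5:4  d6:4  d7:2  d8:2  d9:2  d10:3  d11:3 ⇒ 4.
Reduction 7 − 4 = 3.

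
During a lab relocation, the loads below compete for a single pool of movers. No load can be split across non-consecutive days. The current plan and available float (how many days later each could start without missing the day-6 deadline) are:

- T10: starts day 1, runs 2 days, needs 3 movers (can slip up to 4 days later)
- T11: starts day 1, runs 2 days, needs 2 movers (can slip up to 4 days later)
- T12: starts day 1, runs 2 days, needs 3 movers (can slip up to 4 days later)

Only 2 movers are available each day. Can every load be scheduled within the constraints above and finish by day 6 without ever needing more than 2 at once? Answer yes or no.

no

Total mover-days = 16; over 6 days the average is 16/6 > 2, so some day must exceed 2.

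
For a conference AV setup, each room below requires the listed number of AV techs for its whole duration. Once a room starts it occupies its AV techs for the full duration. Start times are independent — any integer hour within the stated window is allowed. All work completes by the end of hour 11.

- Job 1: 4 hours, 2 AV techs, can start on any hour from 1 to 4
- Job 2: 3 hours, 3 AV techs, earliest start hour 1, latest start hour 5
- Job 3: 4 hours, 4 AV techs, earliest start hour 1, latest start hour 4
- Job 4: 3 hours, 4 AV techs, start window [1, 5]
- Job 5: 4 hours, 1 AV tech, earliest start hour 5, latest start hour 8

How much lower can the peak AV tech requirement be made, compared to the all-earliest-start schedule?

6

Early-start peak: h1:13  h2:13  h3:13  h4:6  h5:1  h6:1  h7:1  h8:1  h9:0  h10:0  h11:0 ⇒ 13.
Leveled (Job 1@1, Job 2@5, Job 3@1, Job 4@5, Job 5@8): h1:6  h2:6  h3:6  h4:6  h5:7  h6:7  h7:7  h8:1  h9:1  h10:1  h11:1 ⇒ 7.
Reduction 13 − 7 = 6.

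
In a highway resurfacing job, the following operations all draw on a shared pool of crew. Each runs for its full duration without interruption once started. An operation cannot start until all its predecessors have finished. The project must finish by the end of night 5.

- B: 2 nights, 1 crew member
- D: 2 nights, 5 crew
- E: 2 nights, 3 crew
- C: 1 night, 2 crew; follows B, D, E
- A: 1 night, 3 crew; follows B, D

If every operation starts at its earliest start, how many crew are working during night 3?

At early start, night 3 has: C, A.
Demand: 2 + 3 = 5.

5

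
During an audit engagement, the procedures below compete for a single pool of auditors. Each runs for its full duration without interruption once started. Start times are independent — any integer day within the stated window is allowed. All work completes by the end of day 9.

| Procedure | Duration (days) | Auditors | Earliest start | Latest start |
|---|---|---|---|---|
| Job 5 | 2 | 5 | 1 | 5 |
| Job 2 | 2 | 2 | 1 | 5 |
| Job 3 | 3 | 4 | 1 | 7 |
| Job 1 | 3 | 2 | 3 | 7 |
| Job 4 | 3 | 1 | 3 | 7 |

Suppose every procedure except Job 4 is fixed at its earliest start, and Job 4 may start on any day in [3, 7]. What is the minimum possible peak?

11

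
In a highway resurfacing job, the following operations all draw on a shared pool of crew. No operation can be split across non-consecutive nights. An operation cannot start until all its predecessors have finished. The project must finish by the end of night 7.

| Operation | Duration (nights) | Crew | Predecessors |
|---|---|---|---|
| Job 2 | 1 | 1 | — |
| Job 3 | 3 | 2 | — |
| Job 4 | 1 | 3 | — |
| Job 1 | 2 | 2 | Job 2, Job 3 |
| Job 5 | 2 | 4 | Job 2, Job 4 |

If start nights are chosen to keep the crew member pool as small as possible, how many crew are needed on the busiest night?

Early-start (Job 2@1, Job 3@1, Job 4@1, Job 1@4, Job 5@2) gives peak 6: n1:6  n2:6  n3:6  n4:2  n5:2  n6:0  n7:0.
Shift Job 4→2, Job 5→6.
Schedule Job 2@1, Job 3@1, Job 4@2, Job 1@4, Job 5@6: n1:3  n2:5  n3:2  n4:2  n5:2  n6:4  n7:4 — peak 5.

5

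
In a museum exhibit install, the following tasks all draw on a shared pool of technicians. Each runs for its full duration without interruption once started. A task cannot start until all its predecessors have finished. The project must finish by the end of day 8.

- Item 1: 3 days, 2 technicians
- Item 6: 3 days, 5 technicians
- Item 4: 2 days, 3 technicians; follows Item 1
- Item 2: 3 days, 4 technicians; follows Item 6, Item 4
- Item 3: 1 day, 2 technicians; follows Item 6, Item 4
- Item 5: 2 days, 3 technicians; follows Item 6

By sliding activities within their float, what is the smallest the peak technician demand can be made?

7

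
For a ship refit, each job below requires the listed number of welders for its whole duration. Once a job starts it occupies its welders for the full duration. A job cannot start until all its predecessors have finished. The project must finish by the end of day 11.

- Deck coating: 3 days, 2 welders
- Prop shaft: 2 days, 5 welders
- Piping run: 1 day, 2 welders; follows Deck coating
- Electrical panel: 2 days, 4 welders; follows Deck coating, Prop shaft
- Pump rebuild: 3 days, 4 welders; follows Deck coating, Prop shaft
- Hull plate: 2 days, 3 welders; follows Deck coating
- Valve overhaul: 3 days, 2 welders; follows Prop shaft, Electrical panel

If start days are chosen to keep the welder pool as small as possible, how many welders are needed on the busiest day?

7

Early-start (Deck coating@1, Prop shaft@1, Piping run@4, Electrical panel@4, Pump rebuild@4, Hull plate@4, Valve overhaul@6) gives peak 13: d1:7  d2:7  d3:2  d4:13  d5:11  d6:6  d7:2  d8:2  d9:0  d10:0  d11:0.
Shift Pump rebuild→6, Hull plate→5, Valve overhaul→7.
Schedule Deck coating@1, Prop shaft@1, Piping run@4, Electrical panel@4, Pump rebuild@6, Hull plate@5, Valve overhaul@7: d1:7  d2:7  d3:2  d4:6  d5:7  d6:7  d7:6  d8:6  d9:2  d10:0  d11:0 — peak 7.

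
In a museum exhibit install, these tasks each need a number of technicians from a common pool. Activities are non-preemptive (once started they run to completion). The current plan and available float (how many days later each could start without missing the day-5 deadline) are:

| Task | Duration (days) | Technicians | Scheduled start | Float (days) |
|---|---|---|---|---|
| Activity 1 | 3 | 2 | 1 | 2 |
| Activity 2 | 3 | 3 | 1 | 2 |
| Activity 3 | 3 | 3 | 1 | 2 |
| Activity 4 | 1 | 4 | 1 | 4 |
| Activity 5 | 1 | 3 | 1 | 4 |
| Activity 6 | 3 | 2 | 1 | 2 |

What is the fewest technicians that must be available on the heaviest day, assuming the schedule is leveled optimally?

10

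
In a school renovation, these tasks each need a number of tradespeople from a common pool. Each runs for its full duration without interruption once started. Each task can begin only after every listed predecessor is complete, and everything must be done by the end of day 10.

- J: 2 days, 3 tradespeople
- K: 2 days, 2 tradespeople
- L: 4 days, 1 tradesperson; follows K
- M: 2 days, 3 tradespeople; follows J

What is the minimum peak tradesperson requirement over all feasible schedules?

Early-start (J@1, K@1, L@3, M@3) gives peak 5: d1:5  d2:5  d3:4  d4:4  d5:1  d6:1  d7:0  d8:0  d9:0  d10:0.
Shift K→3, L→5, M→9.
Schedule J@1, K@3, L@5, M@9: d1:3  d2:3  d3:2  d4:2  d5:1  d6:1  d7:1  d8:1  d9:3  d10:3 — peak 3.

3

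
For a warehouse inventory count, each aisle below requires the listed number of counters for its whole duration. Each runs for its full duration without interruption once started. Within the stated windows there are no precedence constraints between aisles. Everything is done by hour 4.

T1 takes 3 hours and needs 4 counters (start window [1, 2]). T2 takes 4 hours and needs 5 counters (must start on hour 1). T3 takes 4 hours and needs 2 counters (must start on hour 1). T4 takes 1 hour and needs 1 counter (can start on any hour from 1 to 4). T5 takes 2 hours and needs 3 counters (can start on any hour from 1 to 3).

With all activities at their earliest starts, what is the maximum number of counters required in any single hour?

15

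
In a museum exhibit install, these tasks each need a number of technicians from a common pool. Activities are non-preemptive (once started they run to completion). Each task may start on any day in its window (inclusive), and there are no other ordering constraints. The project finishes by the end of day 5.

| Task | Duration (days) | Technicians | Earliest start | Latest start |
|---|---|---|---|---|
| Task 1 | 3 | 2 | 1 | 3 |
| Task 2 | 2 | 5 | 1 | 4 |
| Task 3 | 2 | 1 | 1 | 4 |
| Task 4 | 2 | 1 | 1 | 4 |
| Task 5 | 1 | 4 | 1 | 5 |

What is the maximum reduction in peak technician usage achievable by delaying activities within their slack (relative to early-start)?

Early-start peak: d1:13  d2:9  d3:2  d4:0  d5:0 ⇒ 13.
Leveled (Task 1@1, Task 2@4, Task 3@1, Task 4@1, Task 5@3): d1:4  d2:4  d3:6  d4:5  d5:5 ⇒ 6.
Reduction 13 − 6 = 7.

7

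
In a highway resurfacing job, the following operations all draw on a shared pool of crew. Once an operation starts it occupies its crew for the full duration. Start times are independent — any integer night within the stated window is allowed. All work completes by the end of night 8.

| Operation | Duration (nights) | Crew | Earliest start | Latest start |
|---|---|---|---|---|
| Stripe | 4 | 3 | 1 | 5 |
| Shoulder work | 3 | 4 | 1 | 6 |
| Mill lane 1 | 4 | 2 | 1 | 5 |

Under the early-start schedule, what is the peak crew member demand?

9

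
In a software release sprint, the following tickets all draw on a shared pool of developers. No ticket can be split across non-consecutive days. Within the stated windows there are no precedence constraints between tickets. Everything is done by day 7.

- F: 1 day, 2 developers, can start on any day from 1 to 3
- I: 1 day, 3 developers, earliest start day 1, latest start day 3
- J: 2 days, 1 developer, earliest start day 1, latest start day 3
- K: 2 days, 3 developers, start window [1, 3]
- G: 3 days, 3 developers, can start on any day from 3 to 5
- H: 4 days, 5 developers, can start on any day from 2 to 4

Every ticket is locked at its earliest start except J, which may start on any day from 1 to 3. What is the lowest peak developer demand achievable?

9

J@1: d1:9  d2:9  d3:8  d4:8  d5:8  d6:0  d7:0 → peak 9
J@2: d1:8  d2:9  d3:9  d4:8  d5:8  d6:0  d7:0 → peak 9
J@3: d1:8  d2:8  d3:9  d4:9  d5:8  d6:0  d7:0 → peak 9
Best is J@1, peak 9.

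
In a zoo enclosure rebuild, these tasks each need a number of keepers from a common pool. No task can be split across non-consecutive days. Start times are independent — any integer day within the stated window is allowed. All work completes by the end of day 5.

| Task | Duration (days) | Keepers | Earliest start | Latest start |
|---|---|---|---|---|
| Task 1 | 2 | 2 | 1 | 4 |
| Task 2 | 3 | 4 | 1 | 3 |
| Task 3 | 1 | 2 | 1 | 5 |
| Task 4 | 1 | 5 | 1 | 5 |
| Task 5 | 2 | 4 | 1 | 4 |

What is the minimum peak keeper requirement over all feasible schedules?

Early-start (Task 1@1, Task 2@1, Task 3@1, Task 4@1, Task 5@1) gives peak 17: d1:17  d2:10  d3:4  d4:0  d5:0.
Shift Task 4→5, Task 5→3.
Schedule Task 1@1, Task 2@1, Task 3@1, Task 4@5, Task 5@3: d1:8  d2:6  d3:8  d4:4  d5:5 — peak 8.

8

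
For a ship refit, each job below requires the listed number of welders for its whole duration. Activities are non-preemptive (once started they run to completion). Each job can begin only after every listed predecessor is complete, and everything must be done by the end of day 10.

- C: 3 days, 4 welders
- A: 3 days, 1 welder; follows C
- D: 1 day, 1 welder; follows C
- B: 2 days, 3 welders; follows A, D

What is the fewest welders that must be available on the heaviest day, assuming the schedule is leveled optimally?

4

Schedule C@1, A@4, D@4, B@7: d1:4  d2:4  d3:4  d4:2  d5:1  d6:1  d7:3  d8:3  d9:0  d10:0 — peak 4.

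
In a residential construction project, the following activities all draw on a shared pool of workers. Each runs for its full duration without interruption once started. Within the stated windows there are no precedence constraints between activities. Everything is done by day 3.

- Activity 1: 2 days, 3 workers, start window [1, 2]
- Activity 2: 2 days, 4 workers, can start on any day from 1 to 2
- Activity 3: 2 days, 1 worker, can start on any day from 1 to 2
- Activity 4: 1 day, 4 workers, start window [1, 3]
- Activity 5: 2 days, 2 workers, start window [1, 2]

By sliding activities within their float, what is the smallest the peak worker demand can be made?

Early-start (Activity 1@1, Activity 2@1, Activity 3@1, Activity 4@1, Activity 5@1) gives peak 14: d1:14  d2:10  d3:0.
Shift Activity 4→3.
Schedule Activity 1@1, Activity 2@1, Activity 3@1, Activity 4@3, Activity 5@1: d1:10  d2:10  d3:4 — peak 10.

10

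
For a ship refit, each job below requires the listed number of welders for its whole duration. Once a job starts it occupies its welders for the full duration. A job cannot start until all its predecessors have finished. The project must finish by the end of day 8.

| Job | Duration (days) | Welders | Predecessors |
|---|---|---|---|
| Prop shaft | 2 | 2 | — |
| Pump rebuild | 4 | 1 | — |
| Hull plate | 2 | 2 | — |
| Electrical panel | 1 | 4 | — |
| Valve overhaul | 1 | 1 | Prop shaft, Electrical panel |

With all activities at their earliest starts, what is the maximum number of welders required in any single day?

9

Early-start schedule: Prop shaft@1, Pump rebuild@1, Hull plate@1, Electrical panel@1, Valve overhaul@3.
Load per day: day 1: 9, day 2: 5, day 3: 2, day 4: 1, day 5: 0, day 6: 0, day 7: 0, day 8: 0.
Peak is 9.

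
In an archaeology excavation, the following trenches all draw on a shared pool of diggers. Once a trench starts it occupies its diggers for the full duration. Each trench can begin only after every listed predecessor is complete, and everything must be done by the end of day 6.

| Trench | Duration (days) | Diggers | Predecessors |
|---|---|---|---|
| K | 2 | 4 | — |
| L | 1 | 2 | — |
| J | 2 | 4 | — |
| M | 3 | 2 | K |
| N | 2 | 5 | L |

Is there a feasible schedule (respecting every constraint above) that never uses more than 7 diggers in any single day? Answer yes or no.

yes

Schedule K@1, L@1, J@3, M@3, N@5: d1:6  d2:4  d3:6  d4:6  d5:7  d6:5 — peak 7 ≤ 7.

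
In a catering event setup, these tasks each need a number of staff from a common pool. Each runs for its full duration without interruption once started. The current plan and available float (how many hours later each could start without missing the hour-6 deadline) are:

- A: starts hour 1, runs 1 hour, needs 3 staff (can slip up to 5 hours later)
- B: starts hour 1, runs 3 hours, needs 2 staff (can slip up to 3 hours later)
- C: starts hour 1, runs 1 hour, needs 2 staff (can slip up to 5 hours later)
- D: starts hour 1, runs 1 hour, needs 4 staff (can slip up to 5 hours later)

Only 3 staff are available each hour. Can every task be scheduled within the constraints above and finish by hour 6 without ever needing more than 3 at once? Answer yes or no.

no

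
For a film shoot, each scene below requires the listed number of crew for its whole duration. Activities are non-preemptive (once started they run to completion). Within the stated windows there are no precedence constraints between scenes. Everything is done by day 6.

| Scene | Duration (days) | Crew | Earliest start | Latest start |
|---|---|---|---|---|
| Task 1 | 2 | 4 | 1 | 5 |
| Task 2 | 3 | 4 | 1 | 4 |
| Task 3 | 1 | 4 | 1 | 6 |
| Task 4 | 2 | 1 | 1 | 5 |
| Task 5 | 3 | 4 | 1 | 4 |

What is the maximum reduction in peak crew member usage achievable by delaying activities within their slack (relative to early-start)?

9

Early-start peak: d1:17  d2:13  d3:8  d4:0  d5:0  d6:0 ⇒ 17.
Leveled (Task 1@1, Task 2@1, Task 3@3, Task 4@4, Task 5@4): d1:8  d2:8  d3:8  d4:5  d5:5  d6:4 ⇒ 8.
Reduction 17 − 8 = 9.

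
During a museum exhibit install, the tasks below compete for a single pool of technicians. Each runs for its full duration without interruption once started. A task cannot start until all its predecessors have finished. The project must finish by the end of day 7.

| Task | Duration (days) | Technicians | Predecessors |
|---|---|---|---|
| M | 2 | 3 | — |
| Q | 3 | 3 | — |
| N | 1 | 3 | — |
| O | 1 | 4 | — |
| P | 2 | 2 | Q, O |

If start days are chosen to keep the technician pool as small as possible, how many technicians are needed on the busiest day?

5

Early-start (M@1, Q@1, N@1, O@1, P@4) gives peak 13: d1:13  d2:6  d3:3  d4:2  d5:2  d6:0  d7:0.
Shift M→5, N→7, O→4, P→5.
Schedule M@5, Q@1, N@7, O@4, P@5: d1:3  d2:3  d3:3  d4:4  d5:5  d6:5  d7:3 — peak 5.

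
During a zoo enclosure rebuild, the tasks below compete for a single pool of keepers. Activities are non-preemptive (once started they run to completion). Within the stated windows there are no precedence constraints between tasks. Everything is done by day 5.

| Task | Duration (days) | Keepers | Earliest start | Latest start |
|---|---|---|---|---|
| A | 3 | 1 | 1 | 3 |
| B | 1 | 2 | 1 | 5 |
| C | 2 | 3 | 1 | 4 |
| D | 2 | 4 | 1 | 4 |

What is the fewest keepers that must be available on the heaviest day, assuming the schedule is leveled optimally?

Early-start (A@1, B@1, C@1, D@1) gives peak 10: d1:10  d2:8  d3:1  d4:0  d5:0.
Shift C→2, D→4.
Schedule A@1, B@1, C@2, D@4: d1:3  d2:4  d3:4  d4:4  d5:4 — peak 4.
Total keeper-days = 19 over 5 days ⇒ peak ≥ ⌈19/5⌉ = 4, so 4 is optimal.

4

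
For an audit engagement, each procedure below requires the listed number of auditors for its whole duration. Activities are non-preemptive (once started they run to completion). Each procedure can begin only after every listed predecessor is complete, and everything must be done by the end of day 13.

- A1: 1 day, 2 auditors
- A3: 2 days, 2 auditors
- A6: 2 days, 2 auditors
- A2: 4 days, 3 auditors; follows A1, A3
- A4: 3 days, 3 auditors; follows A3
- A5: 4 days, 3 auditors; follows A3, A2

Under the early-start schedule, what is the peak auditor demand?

Early-start schedule: A1@1, A3@1, A6@1, A2@3, A4@3, A5@7.
Load per day: day 1: 6, day 2: 4, day 3: 6, day 4: 6, day 5: 6, day 6: 3, day 7: 3, day 8: 3, day 9: 3, day 10: 3, day 11: 0, day 12: 0, day 13: 0.
Peak is 6.

6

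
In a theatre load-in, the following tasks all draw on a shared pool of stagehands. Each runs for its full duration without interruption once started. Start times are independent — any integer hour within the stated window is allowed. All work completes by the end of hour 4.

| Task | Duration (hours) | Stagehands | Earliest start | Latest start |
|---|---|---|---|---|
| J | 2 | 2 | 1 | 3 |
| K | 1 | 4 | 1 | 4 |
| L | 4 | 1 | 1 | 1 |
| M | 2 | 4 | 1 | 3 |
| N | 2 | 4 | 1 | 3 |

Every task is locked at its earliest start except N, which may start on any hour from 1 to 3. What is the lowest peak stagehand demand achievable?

N@1: h1:15  h2:11  h3:1  h4:1 → peak 15
N@2: h1:11  h2:11  h3:5  h4:1 → peak 11
N@3: h1:11  h2:7  h3:5  h4:5 → peak 11
Best is N@2, peak 11.

11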